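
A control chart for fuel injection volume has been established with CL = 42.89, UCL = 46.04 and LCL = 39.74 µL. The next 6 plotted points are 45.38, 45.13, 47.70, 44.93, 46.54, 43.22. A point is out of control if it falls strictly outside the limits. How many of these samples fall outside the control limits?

2

Compare each point to [39.74, 46.04]: sample 3 = 47.70 > UCL; sample 5 = 46.54 > UCL.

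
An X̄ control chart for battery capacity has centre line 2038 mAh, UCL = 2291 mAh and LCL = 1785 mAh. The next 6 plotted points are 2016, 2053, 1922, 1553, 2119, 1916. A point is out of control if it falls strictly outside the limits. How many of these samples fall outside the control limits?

1

Compare each point to [1785, 2291]: sample 4 = 1553 < LCL.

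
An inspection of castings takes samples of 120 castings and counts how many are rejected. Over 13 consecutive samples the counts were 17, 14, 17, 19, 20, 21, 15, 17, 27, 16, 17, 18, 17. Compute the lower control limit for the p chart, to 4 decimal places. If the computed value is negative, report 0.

p̄ = Σdᵢ / (k·n) = 235 / (13 × 120) = 0.15064
LCL = p̄ − 3·√(p̄(1−p̄)/n) = 0.15064 − 3 × 0.03265 = 0.05268

0.0527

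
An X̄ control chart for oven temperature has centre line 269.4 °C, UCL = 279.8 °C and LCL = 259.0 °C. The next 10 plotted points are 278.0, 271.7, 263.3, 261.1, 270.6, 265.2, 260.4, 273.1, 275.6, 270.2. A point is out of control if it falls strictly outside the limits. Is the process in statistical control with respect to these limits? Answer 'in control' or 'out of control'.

in control

All 10 points lie within [259.0, 279.8].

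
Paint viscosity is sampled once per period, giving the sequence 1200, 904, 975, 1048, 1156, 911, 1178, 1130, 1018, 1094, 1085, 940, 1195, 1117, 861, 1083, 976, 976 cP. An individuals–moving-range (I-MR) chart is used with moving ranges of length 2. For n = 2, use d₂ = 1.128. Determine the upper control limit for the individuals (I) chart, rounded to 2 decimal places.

X̄ = (1200 + 904 + 975 + 1048 + 1156 + 911 + 1178 + 1130 + 1018 + 1094 + 1085 + 940 + 1195 + 1117 + 861 + 1083 + 976 + 976) / 18 = 1047.0556
Moving ranges: 296, 71, 73, 108, 245, 267, 48, 112, 76, 9, 145, 255, 78, 256, 222, 107, 0; M̄R̄ = 2368.0000 / 17 = 139.2941
UCL = X̄ + 3·M̄R̄/d₂ = 1047.0556 + 3 × 139.2941 / 1.128 = 1417.5186

1417.52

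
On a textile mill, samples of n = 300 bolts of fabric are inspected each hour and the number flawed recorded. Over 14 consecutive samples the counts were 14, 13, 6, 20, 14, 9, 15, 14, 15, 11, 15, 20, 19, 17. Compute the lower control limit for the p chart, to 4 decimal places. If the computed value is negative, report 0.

0.0110

p̄ = Σdᵢ / (k·n) = 202 / (14 × 300) = 0.04810
LCL = p̄ − 3·√(p̄(1−p̄)/n) = 0.04810 − 3 × 0.01235 = 0.01103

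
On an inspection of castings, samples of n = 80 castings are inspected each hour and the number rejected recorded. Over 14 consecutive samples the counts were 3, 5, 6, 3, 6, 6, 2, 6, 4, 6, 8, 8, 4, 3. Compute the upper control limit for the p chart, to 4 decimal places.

0.1437

p̄ = Σdᵢ / (k·n) = 70 / (14 × 80) = 0.06250
UCL = p̄ + 3·√(p̄(1−p̄)/n) = 0.06250 + 3 × √(0.06250×0.93750/80) = 0.06250 + 3 × 0.02706 = 0.14369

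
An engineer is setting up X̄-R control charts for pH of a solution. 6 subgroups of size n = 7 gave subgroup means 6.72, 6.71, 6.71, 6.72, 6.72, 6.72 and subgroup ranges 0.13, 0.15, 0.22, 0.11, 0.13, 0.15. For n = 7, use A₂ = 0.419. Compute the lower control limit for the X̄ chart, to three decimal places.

6.655

X̄̄ = (6.72 + 6.71 + 6.71 + 6.72 + 6.72 + 6.72) / 6 = 40.3000 / 6 = 6.7167
R̄ = (0.13 + 0.15 + 0.22 + 0.11 + 0.13 + 0.15) / 6 = 0.8900 / 6 = 0.1483
LCL = X̄̄ − A₂·R̄ = 6.7167 − 0.419 × 0.1483 = 6.6545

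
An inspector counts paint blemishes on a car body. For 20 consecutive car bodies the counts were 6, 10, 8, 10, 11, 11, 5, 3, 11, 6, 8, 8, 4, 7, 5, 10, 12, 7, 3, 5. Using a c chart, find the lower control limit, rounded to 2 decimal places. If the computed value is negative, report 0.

c̄ = (6 + 10 + 8 + 10 + 11 + 11 + 5 + 3 + 11 + 6 + 8 + 8 + 4 + 7 + 5 + 10 + 12 + 7 + 3 + 5) / 20 = 150 / 20 = 7.5000
LCL = c̄ − 3√c̄ = 7.5000 − 3 × 2.7386 = -0.7158 → 0 (cannot be negative)

0.00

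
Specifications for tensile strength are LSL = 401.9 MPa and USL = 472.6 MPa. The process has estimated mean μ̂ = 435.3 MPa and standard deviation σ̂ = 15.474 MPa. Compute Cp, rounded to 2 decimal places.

0.76

Cp = (USL − LSL) / (6σ̂) = (472.6 − 401.9) / (6 × 15.474) = 70.7000 / 92.8440 = 0.7615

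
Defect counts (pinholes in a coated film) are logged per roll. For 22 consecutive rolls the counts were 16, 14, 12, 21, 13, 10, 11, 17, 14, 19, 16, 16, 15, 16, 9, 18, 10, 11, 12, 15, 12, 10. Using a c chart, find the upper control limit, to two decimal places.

c̄ = (16 + 14 + 12 + 21 + 13 + 10 + 11 + 17 + 14 + 19 + 16 + 16 + 15 + 16 + 9 + 18 + 10 + 11 + 12 + 15 + 12 + 10) / 22 = 307 / 22 = 13.9545
UCL = c̄ + 3√c̄ = 13.9545 + 3 × √13.9545 = 13.9545 + 3 × 3.7356 = 25.1613

25.16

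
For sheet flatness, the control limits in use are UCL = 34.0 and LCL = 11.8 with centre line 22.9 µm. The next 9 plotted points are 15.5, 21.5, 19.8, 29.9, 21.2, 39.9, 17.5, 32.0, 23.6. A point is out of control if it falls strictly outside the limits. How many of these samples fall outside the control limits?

Compare each point to [11.8, 34.0]: sample 6 = 39.9 > UCL.

1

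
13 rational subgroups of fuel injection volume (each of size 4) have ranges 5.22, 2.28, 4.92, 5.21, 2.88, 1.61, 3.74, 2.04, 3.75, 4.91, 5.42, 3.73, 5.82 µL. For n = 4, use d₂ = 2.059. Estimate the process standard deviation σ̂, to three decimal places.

R̄ = (5.22 + 2.28 + 4.92 + 5.21 + 2.88 + 1.61 + 3.74 + 2.04 + 3.75 + 4.91 + 5.42 + 3.73 + 5.82) / 13 = 3.9638
σ̂ = R̄ / d₂ = 3.9638 / 2.059 = 1.9251

1.925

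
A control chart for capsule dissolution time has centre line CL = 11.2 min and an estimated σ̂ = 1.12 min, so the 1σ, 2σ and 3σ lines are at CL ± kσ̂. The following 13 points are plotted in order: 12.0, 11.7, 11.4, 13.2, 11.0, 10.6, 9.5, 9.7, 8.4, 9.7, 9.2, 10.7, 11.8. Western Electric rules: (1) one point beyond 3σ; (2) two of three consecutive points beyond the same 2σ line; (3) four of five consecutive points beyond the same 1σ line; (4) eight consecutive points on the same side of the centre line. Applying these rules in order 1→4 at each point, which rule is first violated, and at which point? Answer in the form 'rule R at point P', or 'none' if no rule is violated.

Zone of each point (C = within 1σ̂, B = 1σ̂–2σ̂, A = 2σ̂–3σ̂, * = beyond 3σ̂; sign = side of CL): 1:+C, 2:+C, 3:+C, 4:+B, 5:-C, 6:-C, 7:-B, 8:-B, 9:-A, 10:-B, 11:-B, 12:-C, 13:+C
Rule 3 (four of five consecutive points beyond the same 1σ limit) is satisfied at point 10.

rule 3 at point 10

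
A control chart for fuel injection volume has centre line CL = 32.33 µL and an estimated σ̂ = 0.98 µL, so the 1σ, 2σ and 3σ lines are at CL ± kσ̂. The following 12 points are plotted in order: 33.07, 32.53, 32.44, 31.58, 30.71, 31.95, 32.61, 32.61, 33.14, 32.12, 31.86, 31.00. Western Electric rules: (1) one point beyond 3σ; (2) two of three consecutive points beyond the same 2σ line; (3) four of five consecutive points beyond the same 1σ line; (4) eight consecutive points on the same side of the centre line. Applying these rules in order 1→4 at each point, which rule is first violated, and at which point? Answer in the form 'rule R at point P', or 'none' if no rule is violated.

none

Zone of each point (C = within 1σ̂, B = 1σ̂–2σ̂, A = 2σ̂–3σ̂, * = beyond 3σ̂; sign = side of CL): 1:+C, 2:+C, 3:+C, 4:-C, 5:-B, 6:-C, 7:+C, 8:+C, 9:+C, 10:-C, 11:-C, 12:-B
No rule fires across all 12 points.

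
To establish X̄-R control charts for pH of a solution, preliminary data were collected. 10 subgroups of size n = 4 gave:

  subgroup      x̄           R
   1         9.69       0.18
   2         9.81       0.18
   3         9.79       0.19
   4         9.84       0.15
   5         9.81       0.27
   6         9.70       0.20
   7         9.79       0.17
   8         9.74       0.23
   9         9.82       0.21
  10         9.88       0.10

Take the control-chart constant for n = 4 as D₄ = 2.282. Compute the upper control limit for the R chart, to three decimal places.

0.429

R̄ = (0.18 + 0.18 + 0.19 + 0.15 + 0.27 + 0.20 + 0.17 + 0.23 + 0.21 + 0.10) / 10 = 1.8800 / 10 = 0.1880
UCL_R = D₄·R̄ = 2.282 × 0.1880 = 0.4290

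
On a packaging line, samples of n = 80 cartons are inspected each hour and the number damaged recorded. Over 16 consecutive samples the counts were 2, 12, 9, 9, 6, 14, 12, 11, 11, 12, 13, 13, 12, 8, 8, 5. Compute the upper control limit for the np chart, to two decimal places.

18.61

p̄ = Σdᵢ / (k·n) = 157 / (16 × 80) = 0.12266
UCL = np̄ + 3·√(np̄(1−p̄)) = 9.8125 + 3 × √(9.8125×0.87734) = 9.8125 + 3 × 2.9341 = 18.6148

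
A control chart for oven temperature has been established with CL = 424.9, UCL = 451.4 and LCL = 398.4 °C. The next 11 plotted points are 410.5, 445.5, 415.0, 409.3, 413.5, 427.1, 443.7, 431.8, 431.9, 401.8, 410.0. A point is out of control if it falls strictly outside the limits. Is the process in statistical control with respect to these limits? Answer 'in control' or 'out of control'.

All 11 points lie within [398.4, 451.4].

in control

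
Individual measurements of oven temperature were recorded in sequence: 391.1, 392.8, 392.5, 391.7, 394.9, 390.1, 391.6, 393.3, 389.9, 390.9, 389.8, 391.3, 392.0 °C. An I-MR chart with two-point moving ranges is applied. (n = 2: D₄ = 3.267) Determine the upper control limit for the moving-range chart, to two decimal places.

5.91

Moving ranges: 1.7, 0.3, 0.8, 3.2, 4.8, 1.5, 1.7, 3.4, 1.0, 1.1, 1.5, 0.7; M̄R̄ = 21.7000 / 12 = 1.8083
UCL_MR = D₄·M̄R̄ = 3.267 × 1.8083 = 5.9078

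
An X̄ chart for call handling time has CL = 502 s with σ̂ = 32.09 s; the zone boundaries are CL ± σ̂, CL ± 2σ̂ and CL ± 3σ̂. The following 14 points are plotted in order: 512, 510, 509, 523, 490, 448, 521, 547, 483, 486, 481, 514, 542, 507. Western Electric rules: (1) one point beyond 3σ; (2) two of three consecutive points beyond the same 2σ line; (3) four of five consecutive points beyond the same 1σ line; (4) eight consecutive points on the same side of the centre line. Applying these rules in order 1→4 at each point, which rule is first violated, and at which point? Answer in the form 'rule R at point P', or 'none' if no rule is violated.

none

Zone of each point (C = within 1σ̂, B = 1σ̂–2σ̂, A = 2σ̂–3σ̂, * = beyond 3σ̂; sign = side of CL): 1:+C, 2:+C, 3:+C, 4:+C, 5:-C, 6:-B, 7:+C, 8:+B, 9:-C, 10:-C, 11:-C, 12:+C, 13:+B, 14:+C
No rule fires across all 14 points.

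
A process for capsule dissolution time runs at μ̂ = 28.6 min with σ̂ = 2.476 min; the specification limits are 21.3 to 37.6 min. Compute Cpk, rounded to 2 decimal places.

0.98

Cpu = (USL − μ̂) / (3σ̂) = (37.6 − 28.6) / (3 × 2.476) = 1.2116; Cpl = (μ̂ − LSL) / (3σ̂) = (28.6 − 21.3) / (3 × 2.476) = 0.9828; Cpk = min(Cpu, Cpl) = 0.9828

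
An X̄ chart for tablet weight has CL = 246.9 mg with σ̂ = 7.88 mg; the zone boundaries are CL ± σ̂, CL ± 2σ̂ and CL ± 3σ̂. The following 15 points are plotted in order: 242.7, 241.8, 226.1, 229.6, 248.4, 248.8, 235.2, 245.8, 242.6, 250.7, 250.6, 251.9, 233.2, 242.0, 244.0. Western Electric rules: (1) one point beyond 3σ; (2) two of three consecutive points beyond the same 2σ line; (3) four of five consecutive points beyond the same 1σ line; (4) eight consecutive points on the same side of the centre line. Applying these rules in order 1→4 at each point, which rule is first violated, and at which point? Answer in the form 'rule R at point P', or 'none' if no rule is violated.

Zone of each point (C = within 1σ̂, B = 1σ̂–2σ̂, A = 2σ̂–3σ̂, * = beyond 3σ̂; sign = side of CL): 1:-C, 2:-C, 3:-A, 4:-A, 5:+C, 6:+C, 7:-B, 8:-C, 9:-C, 10:+C, 11:+C, 12:+C, 13:-B, 14:-C, 15:-C
Rule 2 (two of three consecutive points beyond the same 2σ limit) is satisfied at point 4.

rule 2 at point 4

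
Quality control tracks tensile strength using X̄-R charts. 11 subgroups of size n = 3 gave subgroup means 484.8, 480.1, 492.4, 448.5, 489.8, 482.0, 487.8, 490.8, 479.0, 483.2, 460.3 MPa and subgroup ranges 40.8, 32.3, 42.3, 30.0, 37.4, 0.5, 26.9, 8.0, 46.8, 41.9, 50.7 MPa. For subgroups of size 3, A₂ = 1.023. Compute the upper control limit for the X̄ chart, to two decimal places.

X̄̄ = (484.8 + 480.1 + 492.4 + 448.5 + 489.8 + 482.0 + 487.8 + 490.8 + 479.0 + 483.2 + 460.3) / 11 = 5278.7000 / 11 = 479.8818
R̄ = (40.8 + 32.3 + 42.3 + 30.0 + 37.4 + 0.5 + 26.9 + 8.0 + 46.8 + 41.9 + 50.7) / 11 = 357.6000 / 11 = 32.5091
UCL = X̄̄ + A₂·R̄ = 479.8818 + 1.023 × 32.5091 = 513.1386

513.14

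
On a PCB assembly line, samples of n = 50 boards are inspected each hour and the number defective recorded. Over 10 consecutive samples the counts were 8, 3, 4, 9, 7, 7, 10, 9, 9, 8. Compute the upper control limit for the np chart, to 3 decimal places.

p̄ = Σdᵢ / (k·n) = 74 / (10 × 50) = 0.14800
UCL = np̄ + 3·√(np̄(1−p̄)) = 7.4000 + 3 × √(7.4000×0.85200) = 7.4000 + 3 × 2.5109 = 14.9328

14.933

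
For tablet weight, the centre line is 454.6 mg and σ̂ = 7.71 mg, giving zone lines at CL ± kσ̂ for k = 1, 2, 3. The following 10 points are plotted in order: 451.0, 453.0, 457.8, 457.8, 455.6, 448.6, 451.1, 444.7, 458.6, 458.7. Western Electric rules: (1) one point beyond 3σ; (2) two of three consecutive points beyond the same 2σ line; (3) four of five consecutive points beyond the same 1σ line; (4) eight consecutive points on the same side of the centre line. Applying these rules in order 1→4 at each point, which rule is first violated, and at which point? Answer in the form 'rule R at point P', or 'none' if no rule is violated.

none

Zone of each point (C = within 1σ̂, B = 1σ̂–2σ̂, A = 2σ̂–3σ̂, * = beyond 3σ̂; sign = side of CL): 1:-C, 2:-C, 3:+C, 4:+C, 5:+C, 6:-C, 7:-C, 8:-B, 9:+C, 10:+C
No rule fires across all 10 points.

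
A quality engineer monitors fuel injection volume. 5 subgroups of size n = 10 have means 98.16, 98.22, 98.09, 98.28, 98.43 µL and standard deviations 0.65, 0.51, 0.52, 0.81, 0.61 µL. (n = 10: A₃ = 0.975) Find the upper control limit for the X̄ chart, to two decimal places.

X̄̄ = (98.16 + 98.22 + 98.09 + 98.28 + 98.43) / 5 = 98.2360
s̄ = (0.65 + 0.51 + 0.52 + 0.81 + 0.61) / 5 = 0.6200
UCL = X̄̄ + A₃·s̄ = 98.2360 + 0.975 × 0.6200 = 98.8405

98.84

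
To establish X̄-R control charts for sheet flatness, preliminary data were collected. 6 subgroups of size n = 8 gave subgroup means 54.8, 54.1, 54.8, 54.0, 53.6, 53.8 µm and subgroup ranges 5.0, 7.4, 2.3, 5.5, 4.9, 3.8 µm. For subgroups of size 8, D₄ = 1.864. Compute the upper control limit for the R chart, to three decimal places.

R̄ = (5.0 + 7.4 + 2.3 + 5.5 + 4.9 + 3.8) / 6 = 28.9000 / 6 = 4.8167
UCL_R = D₄·R̄ = 1.864 × 4.8167 = 8.9783

8.978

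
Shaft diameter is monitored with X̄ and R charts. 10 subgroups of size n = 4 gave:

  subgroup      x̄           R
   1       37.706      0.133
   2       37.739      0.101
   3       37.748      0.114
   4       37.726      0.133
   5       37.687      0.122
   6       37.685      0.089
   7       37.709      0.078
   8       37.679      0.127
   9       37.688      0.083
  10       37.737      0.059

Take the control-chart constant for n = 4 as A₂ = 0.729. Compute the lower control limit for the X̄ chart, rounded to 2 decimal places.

37.63

X̄̄ = (37.706 + 37.739 + 37.748 + 37.726 + 37.687 + 37.685 + 37.709 + 37.679 + 37.688 + 37.737) / 10 = 377.1040 / 10 = 37.7104
R̄ = (0.133 + 0.101 + 0.114 + 0.133 + 0.122 + 0.089 + 0.078 + 0.127 + 0.083 + 0.059) / 10 = 1.0390 / 10 = 0.1039
LCL = X̄̄ − A₂·R̄ = 37.7104 − 0.729 × 0.1039 = 37.6347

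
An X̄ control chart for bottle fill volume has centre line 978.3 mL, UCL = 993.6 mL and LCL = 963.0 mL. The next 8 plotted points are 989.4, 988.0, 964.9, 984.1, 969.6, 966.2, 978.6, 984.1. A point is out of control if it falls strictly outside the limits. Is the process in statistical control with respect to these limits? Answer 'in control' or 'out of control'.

in control

All 8 points lie within [963.0, 993.6].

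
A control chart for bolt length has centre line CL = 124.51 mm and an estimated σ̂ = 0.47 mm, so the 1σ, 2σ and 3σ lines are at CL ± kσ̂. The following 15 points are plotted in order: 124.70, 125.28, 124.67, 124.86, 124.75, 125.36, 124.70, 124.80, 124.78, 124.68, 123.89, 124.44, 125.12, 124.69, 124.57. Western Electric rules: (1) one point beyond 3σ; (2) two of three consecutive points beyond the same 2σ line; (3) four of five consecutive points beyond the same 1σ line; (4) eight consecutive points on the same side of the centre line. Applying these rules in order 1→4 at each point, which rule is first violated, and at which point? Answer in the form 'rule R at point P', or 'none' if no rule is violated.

rule 4 at point 8

Zone of each point (C = within 1σ̂, B = 1σ̂–2σ̂, A = 2σ̂–3σ̂, * = beyond 3σ̂; sign = side of CL): 1:+C, 2:+B, 3:+C, 4:+C, 5:+C, 6:+B, 7:+C, 8:+C, 9:+C, 10:+C, 11:-B, 12:-C, 13:+B, 14:+C, 15:+C
Rule 4 (eight consecutive points on the same side of the centre line) is satisfied at point 8.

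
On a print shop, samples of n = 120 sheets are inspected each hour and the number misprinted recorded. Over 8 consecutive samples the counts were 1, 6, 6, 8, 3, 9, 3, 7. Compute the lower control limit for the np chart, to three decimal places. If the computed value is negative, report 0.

p̄ = Σdᵢ / (k·n) = 43 / (8 × 120) = 0.04479
LCL = np̄ − 3·√(np̄(1−p̄)) = 5.3750 − 3 × 2.2659 = -1.4227 → 0 (negative, so LCL = 0)

0.000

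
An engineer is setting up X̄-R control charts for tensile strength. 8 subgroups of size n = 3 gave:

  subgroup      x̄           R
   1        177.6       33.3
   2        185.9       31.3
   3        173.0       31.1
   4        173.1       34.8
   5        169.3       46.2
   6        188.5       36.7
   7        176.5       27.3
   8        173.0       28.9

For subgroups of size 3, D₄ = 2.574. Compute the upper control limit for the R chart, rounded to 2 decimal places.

R̄ = (33.3 + 31.3 + 31.1 + 34.8 + 46.2 + 36.7 + 27.3 + 28.9) / 8 = 269.6000 / 8 = 33.7000
UCL_R = D₄·R̄ = 2.574 × 33.7000 = 86.7438

86.74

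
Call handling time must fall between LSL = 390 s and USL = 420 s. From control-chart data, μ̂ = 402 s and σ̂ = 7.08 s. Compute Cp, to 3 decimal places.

Cp = (USL − LSL) / (6σ̂) = (420 − 390) / (6 × 7.08) = 30.0000 / 42.4800 = 0.7062

0.706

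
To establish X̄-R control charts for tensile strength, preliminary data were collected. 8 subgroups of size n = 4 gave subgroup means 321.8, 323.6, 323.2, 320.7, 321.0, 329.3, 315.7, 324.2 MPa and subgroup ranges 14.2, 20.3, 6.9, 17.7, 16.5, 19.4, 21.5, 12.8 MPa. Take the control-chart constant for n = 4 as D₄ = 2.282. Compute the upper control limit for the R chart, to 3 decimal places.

R̄ = (14.2 + 20.3 + 6.9 + 17.7 + 16.5 + 19.4 + 21.5 + 12.8) / 8 = 129.3000 / 8 = 16.1625
UCL_R = D₄·R̄ = 2.282 × 16.1625 = 36.8828

36.883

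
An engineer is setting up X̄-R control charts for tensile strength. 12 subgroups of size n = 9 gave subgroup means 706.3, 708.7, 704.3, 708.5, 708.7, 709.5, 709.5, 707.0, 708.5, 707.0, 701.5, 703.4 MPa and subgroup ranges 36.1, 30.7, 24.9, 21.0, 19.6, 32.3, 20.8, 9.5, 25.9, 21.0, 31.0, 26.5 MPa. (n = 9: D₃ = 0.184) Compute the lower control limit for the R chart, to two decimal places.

4.59

R̄ = (36.1 + 30.7 + 24.9 + 21.0 + 19.6 + 32.3 + 20.8 + 9.5 + 25.9 + 21.0 + 31.0 + 26.5) / 12 = 299.3000 / 12 = 24.9417
LCL_R = D₃·R̄ = 0.184 × 24.9417 = 4.5893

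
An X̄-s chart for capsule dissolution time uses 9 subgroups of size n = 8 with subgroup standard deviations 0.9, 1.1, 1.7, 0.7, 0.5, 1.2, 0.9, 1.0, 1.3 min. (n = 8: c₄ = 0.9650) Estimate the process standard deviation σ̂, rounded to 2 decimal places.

1.07

s̄ = (0.9 + 1.1 + 1.7 + 0.7 + 0.5 + 1.2 + 0.9 + 1.0 + 1.3) / 9 = 1.0333
σ̂ = s̄ / c₄ = 1.0333 / 0.9650 = 1.0708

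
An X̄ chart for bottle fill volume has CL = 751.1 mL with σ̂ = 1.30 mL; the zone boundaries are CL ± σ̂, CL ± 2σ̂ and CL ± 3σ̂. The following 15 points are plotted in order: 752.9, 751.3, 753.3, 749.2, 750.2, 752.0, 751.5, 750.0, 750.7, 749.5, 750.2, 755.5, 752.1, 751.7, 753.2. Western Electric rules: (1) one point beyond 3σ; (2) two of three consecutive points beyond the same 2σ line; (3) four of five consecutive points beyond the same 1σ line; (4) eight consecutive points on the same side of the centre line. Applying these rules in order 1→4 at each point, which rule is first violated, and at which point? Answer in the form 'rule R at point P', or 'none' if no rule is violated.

rule 1 at point 12

Zone of each point (C = within 1σ̂, B = 1σ̂–2σ̂, A = 2σ̂–3σ̂, * = beyond 3σ̂; sign = side of CL): 1:+B, 2:+C, 3:+B, 4:-B, 5:-C, 6:+C, 7:+C, 8:-C, 9:-C, 10:-B, 11:-C, 12:+*, 13:+C, 14:+C, 15:+B
Rule 1 (one point beyond the 3σ limits) is satisfied at point 12.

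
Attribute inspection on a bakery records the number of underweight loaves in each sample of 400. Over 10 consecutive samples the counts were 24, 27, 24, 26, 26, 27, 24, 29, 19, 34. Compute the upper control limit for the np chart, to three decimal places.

40.792

p̄ = Σdᵢ / (k·n) = 260 / (10 × 400) = 0.06500
UCL = np̄ + 3·√(np̄(1−p̄)) = 26.0000 + 3 × √(26.0000×0.93500) = 26.0000 + 3 × 4.9305 = 40.7916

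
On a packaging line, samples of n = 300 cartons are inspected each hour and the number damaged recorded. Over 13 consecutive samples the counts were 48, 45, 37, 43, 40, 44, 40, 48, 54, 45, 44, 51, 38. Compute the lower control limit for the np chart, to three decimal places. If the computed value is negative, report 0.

25.936

p̄ = Σdᵢ / (k·n) = 577 / (13 × 300) = 0.14795
LCL = np̄ − 3·√(np̄(1−p̄)) = 44.3846 − 3 × 6.1496 = 25.9357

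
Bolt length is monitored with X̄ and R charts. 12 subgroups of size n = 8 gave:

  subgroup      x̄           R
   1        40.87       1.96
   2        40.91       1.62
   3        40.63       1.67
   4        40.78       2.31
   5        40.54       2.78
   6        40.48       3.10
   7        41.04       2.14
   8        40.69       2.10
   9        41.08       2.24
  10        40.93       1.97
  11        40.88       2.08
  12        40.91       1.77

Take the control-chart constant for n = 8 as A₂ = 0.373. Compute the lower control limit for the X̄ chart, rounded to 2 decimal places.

40.01

X̄̄ = (40.87 + 40.91 + 40.63 + 40.78 + 40.54 + 40.48 + 41.04 + 40.69 + 41.08 + 40.93 + 40.88 + 40.91) / 12 = 489.7400 / 12 = 40.8117
R̄ = (1.96 + 1.62 + 1.67 + 2.31 + 2.78 + 3.10 + 2.14 + 2.10 + 2.24 + 1.97 + 2.08 + 1.77) / 12 = 25.7400 / 12 = 2.1450
LCL = X̄̄ − A₂·R̄ = 40.8117 − 0.373 × 2.1450 = 40.0116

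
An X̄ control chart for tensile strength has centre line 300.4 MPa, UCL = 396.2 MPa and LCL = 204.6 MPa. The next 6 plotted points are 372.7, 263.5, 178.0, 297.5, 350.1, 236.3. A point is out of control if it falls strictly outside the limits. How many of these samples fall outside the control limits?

Compare each point to [204.6, 396.2]: sample 3 = 178.0 < LCL.

1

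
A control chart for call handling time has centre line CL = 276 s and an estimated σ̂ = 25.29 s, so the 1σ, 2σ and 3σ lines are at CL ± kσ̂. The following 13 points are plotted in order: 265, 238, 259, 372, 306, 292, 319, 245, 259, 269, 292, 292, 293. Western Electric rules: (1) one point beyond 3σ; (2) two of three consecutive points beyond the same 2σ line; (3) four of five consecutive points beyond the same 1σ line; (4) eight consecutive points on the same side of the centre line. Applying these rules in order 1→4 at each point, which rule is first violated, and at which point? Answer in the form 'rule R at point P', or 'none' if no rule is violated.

Zone of each point (C = within 1σ̂, B = 1σ̂–2σ̂, A = 2σ̂–3σ̂, * = beyond 3σ̂; sign = side of CL): 1:-C, 2:-B, 3:-C, 4:+*, 5:+B, 6:+C, 7:+B, 8:-B, 9:-C, 10:-C, 11:+C, 12:+C, 13:+C
Rule 1 (one point beyond the 3σ limits) is satisfied at point 4.

rule 1 at point 4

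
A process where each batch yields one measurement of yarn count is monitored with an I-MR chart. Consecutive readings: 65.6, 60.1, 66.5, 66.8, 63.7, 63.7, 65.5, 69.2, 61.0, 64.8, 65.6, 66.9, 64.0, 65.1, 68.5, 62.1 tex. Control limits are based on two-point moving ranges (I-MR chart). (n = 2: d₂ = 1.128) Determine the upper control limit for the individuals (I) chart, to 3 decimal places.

X̄ = (65.6 + 60.1 + 66.5 + 66.8 + 63.7 + 63.7 + 65.5 + 69.2 + 61.0 + 64.8 + 65.6 + 66.9 + 64.0 + 65.1 + 68.5 + 62.1) / 16 = 64.9437
Moving ranges: 5.5, 6.4, 0.3, 3.1, 0.0, 1.8, 3.7, 8.2, 3.8, 0.8, 1.3, 2.9, 1.1, 3.4, 6.4; M̄R̄ = 48.7000 / 15 = 3.2467
UCL = X̄ + 3·M̄R̄/d₂ = 64.9437 + 3 × 3.2467 / 1.128 = 73.5785

73.579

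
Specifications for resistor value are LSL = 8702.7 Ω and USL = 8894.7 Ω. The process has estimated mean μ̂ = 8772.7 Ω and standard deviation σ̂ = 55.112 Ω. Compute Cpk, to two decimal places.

Cpu = (USL − μ̂) / (3σ̂) = (8894.7 − 8772.7) / (3 × 55.112) = 0.7379; Cpl = (μ̂ − LSL) / (3σ̂) = (8772.7 − 8702.7) / (3 × 55.112) = 0.4234; Cpk = min(Cpu, Cpl) = 0.4234

0.42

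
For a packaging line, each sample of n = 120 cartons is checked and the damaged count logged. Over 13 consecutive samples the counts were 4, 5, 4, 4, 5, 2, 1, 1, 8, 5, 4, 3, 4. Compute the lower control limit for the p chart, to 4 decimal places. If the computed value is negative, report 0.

0.0000

p̄ = Σdᵢ / (k·n) = 50 / (13 × 120) = 0.03205
LCL = p̄ − 3·√(p̄(1−p̄)/n) = 0.03205 − 3 × 0.01608 = -0.01619 → 0 (negative, so LCL = 0)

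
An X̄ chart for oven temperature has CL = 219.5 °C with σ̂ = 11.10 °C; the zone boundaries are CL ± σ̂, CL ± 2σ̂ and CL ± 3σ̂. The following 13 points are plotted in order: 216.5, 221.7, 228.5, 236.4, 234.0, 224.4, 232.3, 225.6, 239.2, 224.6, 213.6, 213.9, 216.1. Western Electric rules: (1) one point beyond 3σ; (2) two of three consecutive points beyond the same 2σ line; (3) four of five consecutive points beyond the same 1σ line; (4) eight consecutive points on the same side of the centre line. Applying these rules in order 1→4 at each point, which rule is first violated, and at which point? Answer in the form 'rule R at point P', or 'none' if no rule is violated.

Zone of each point (C = within 1σ̂, B = 1σ̂–2σ̂, A = 2σ̂–3σ̂, * = beyond 3σ̂; sign = side of CL): 1:-C, 2:+C, 3:+C, 4:+B, 5:+B, 6:+C, 7:+B, 8:+C, 9:+B, 10:+C, 11:-C, 12:-C, 13:-C
Rule 4 (eight consecutive points on the same side of the centre line) is satisfied at point 9.

rule 4 at point 9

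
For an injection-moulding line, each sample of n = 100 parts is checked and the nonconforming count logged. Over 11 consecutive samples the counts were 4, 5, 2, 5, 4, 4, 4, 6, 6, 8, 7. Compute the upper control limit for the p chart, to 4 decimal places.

0.1154

p̄ = Σdᵢ / (k·n) = 55 / (11 × 100) = 0.05000
UCL = p̄ + 3·√(p̄(1−p̄)/n) = 0.05000 + 3 × √(0.05000×0.95000/100) = 0.05000 + 3 × 0.02179 = 0.11538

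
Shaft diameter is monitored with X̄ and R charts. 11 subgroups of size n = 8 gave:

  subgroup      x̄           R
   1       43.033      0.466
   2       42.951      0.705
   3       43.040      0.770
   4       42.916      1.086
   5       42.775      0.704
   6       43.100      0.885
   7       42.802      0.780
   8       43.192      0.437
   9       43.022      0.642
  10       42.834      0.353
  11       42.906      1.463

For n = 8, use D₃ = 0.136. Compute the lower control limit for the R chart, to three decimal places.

R̄ = (0.466 + 0.705 + 0.770 + 1.086 + 0.704 + 0.885 + 0.780 + 0.437 + 0.642 + 0.353 + 1.463) / 11 = 8.2910 / 11 = 0.7537
LCL_R = D₃·R̄ = 0.136 × 0.7537 = 0.1025

0.103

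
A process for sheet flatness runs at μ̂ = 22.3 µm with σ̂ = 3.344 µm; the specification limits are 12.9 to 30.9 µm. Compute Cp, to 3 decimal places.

0.897

Cp = (USL − LSL) / (6σ̂) = (30.9 − 12.9) / (6 × 3.344) = 18.0000 / 20.0640 = 0.8971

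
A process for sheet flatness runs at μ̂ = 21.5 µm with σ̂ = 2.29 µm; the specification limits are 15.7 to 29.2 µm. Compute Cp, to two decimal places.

Cp = (USL − LSL) / (6σ̂) = (29.2 − 15.7) / (6 × 2.29) = 13.5000 / 13.7400 = 0.9825

0.98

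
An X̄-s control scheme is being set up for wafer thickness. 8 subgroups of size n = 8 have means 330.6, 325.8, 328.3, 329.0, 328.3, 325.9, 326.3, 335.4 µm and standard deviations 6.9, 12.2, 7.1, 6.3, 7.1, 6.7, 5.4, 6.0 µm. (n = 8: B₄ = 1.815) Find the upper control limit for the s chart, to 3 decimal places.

13.091

s̄ = (6.9 + 12.2 + 7.1 + 6.3 + 7.1 + 6.7 + 5.4 + 6.0) / 8 = 7.2125
UCL_s = B₄·s̄ = 1.815 × 7.2125 = 13.0907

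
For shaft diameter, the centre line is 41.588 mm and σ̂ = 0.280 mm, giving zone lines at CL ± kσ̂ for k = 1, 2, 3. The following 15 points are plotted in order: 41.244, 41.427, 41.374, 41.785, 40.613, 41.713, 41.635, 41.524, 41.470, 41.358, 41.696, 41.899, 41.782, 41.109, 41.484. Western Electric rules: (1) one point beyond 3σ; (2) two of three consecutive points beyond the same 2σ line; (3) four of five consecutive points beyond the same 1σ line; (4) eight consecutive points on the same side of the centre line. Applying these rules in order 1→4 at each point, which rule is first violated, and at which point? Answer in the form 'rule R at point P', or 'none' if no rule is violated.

rule 1 at point 5

Zone of each point (C = within 1σ̂, B = 1σ̂–2σ̂, A = 2σ̂–3σ̂, * = beyond 3σ̂; sign = side of CL): 1:-B, 2:-C, 3:-C, 4:+C, 5:-*, 6:+C, 7:+C, 8:-C, 9:-C, 10:-C, 11:+C, 12:+B, 13:+C, 14:-B, 15:-C
Rule 1 (one point beyond the 3σ limits) is satisfied at point 5.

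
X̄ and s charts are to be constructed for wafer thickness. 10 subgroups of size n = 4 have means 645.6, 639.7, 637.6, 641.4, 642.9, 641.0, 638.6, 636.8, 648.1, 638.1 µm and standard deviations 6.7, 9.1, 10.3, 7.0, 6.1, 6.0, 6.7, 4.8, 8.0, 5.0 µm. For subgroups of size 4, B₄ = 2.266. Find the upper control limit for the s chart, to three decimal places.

s̄ = (6.7 + 9.1 + 10.3 + 7.0 + 6.1 + 6.0 + 6.7 + 4.8 + 8.0 + 5.0) / 10 = 6.9700
UCL_s = B₄·s̄ = 2.266 × 6.9700 = 15.7940

15.794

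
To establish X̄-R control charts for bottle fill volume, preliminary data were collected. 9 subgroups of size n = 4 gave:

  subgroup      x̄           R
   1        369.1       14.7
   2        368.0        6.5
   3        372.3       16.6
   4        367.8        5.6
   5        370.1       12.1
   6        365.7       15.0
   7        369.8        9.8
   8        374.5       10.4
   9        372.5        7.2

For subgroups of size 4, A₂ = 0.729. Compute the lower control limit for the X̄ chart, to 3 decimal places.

X̄̄ = (369.1 + 368.0 + 372.3 + 367.8 + 370.1 + 365.7 + 369.8 + 374.5 + 372.5) / 9 = 3329.8000 / 9 = 369.9778
R̄ = (14.7 + 6.5 + 16.6 + 5.6 + 12.1 + 15.0 + 9.8 + 10.4 + 7.2) / 9 = 97.9000 / 9 = 10.8778
LCL = X̄̄ − A₂·R̄ = 369.9778 − 0.729 × 10.8778 = 362.0479

362.048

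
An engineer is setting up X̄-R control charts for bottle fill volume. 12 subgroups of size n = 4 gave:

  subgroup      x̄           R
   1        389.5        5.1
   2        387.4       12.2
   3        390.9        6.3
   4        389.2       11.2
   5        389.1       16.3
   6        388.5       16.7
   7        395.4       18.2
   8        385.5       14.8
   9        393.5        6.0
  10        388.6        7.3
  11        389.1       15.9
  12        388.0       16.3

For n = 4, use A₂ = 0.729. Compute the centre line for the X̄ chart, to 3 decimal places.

389.558

X̄̄ = (389.5 + 387.4 + 390.9 + 389.2 + 389.1 + 388.5 + 395.4 + 385.5 + 393.5 + 388.6 + 389.1 + 388.0) / 12 = 4674.7000 / 12 = 389.5583
CL = X̄̄ = 389.5583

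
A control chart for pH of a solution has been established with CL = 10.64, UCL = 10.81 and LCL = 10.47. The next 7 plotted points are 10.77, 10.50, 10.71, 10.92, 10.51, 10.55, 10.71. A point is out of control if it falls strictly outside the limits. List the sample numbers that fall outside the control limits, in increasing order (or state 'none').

4

Compare each point to [10.47, 10.81]: sample 4 = 10.92 > UCL.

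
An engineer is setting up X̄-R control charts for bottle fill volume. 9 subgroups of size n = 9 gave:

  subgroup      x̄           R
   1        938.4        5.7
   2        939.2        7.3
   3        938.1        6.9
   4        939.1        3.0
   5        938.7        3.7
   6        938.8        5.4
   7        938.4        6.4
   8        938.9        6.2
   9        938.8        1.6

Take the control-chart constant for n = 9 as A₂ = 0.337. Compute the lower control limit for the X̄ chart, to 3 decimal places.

936.981

X̄̄ = (938.4 + 939.2 + 938.1 + 939.1 + 938.7 + 938.8 + 938.4 + 938.9 + 938.8) / 9 = 8448.4000 / 9 = 938.7111
R̄ = (5.7 + 7.3 + 6.9 + 3.0 + 3.7 + 5.4 + 6.4 + 6.2 + 1.6) / 9 = 46.2000 / 9 = 5.1333
LCL = X̄̄ − A₂·R̄ = 938.7111 − 0.337 × 5.1333 = 936.9812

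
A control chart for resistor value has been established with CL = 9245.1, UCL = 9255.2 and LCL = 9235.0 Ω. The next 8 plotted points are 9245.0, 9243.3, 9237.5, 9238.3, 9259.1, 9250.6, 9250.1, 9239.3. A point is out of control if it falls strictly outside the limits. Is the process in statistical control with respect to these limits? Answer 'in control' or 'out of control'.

out of control

Compare each point to [9235.0, 9255.2]: sample 5 = 9259.1 > UCL.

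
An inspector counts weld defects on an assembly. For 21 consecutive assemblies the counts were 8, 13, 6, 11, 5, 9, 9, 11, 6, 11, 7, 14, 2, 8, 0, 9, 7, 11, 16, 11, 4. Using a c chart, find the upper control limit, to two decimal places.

17.21

c̄ = (8 + 13 + 6 + 11 + 5 + 9 + 9 + 11 + 6 + 11 + 7 + 14 + 2 + 8 + 0 + 9 + 7 + 11 + 16 + 11 + 4) / 21 = 178 / 21 = 8.4762
UCL = c̄ + 3√c̄ = 8.4762 + 3 × √8.4762 = 8.4762 + 3 × 2.9114 = 17.2104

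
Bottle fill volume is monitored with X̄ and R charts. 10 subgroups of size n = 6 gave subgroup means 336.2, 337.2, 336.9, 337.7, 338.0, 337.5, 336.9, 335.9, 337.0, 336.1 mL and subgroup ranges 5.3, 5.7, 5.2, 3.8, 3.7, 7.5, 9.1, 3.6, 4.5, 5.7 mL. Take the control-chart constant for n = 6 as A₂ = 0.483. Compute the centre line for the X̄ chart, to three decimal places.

336.940

X̄̄ = (336.2 + 337.2 + 336.9 + 337.7 + 338.0 + 337.5 + 336.9 + 335.9 + 337.0 + 336.1) / 10 = 3369.4000 / 10 = 336.9400
CL = X̄̄ = 336.9400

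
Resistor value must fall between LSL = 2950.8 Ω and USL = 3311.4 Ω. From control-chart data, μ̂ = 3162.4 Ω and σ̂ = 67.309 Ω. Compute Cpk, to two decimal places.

0.74

Cpu = (USL − μ̂) / (3σ̂) = (3311.4 − 3162.4) / (3 × 67.309) = 0.7379; Cpl = (μ̂ − LSL) / (3σ̂) = (3162.4 − 2950.8) / (3 × 67.309) = 1.0479; Cpk = min(Cpu, Cpl) = 0.7379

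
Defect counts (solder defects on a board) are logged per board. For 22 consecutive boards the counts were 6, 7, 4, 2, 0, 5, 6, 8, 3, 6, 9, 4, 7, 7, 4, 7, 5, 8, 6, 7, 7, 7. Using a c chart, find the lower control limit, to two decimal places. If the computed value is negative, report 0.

0.00

c̄ = (6 + 7 + 4 + 2 + 0 + 5 + 6 + 8 + 3 + 6 + 9 + 4 + 7 + 7 + 4 + 7 + 5 + 8 + 6 + 7 + 7 + 7) / 22 = 125 / 22 = 5.6818
LCL = c̄ − 3√c̄ = 5.6818 − 3 × 2.3837 = -1.4692 → 0 (cannot be negative)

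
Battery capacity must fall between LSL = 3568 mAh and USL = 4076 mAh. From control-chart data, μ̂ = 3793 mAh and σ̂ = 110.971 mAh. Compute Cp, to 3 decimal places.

Cp = (USL − LSL) / (6σ̂) = (4076 − 3568) / (6 × 110.971) = 508.0000 / 665.8260 = 0.7630

0.763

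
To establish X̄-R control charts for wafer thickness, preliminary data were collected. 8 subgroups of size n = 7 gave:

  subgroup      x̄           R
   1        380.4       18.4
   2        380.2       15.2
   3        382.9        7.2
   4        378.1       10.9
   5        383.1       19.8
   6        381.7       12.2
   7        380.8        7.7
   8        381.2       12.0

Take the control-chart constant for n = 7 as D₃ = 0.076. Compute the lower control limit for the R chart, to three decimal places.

0.982

R̄ = (18.4 + 15.2 + 7.2 + 10.9 + 19.8 + 12.2 + 7.7 + 12.0) / 8 = 103.4000 / 8 = 12.9250
LCL_R = D₃·R̄ = 0.076 × 12.9250 = 0.9823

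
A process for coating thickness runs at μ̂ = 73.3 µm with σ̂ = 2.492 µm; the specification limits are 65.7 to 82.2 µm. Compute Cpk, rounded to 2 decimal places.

1.02

Cpu = (USL − μ̂) / (3σ̂) = (82.2 − 73.3) / (3 × 2.492) = 1.1905; Cpl = (μ̂ − LSL) / (3σ̂) = (73.3 − 65.7) / (3 × 2.492) = 1.0166; Cpk = min(Cpu, Cpl) = 1.0166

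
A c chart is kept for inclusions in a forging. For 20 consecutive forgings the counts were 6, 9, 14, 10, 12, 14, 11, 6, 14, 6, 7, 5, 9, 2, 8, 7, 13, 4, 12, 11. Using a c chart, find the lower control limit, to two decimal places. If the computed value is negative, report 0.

0.00

c̄ = (6 + 9 + 14 + 10 + 12 + 14 + 11 + 6 + 14 + 6 + 7 + 5 + 9 + 2 + 8 + 7 + 13 + 4 + 12 + 11) / 20 = 180 / 20 = 9.0000
LCL = c̄ − 3√c̄ = 9.0000 − 3 × 3.0000 = 0.0000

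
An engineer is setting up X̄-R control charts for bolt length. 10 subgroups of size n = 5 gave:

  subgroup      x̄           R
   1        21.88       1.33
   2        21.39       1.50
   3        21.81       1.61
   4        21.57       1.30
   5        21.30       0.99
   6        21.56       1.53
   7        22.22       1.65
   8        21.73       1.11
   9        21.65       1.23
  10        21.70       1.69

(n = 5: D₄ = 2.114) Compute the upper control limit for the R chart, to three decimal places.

R̄ = (1.33 + 1.50 + 1.61 + 1.30 + 0.99 + 1.53 + 1.65 + 1.11 + 1.23 + 1.69) / 10 = 13.9400 / 10 = 1.3940
UCL_R = D₄·R̄ = 2.114 × 1.3940 = 2.9469

2.947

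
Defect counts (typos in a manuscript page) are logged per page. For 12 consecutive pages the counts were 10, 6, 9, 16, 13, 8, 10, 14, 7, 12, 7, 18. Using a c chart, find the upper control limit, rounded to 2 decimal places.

20.71

c̄ = (10 + 6 + 9 + 16 + 13 + 8 + 10 + 14 + 7 + 12 + 7 + 18) / 12 = 130 / 12 = 10.8333
UCL = c̄ + 3√c̄ = 10.8333 + 3 × √10.8333 = 10.8333 + 3 × 3.2914 = 20.7075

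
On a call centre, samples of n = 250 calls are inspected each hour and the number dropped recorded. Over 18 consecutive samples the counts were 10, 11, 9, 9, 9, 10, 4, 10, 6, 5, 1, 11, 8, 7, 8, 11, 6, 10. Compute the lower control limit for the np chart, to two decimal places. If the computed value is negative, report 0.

0.00

p̄ = Σdᵢ / (k·n) = 145 / (18 × 250) = 0.03222
LCL = np̄ − 3·√(np̄(1−p̄)) = 8.0556 − 3 × 2.7921 = -0.3208 → 0 (negative, so LCL = 0)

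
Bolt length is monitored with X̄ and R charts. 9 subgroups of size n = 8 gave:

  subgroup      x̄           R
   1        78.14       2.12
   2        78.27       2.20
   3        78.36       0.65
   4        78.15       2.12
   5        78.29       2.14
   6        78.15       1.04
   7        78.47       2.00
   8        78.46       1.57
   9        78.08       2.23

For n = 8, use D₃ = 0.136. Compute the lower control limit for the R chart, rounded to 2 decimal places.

R̄ = (2.12 + 2.20 + 0.65 + 2.12 + 2.14 + 1.04 + 2.00 + 1.57 + 2.23) / 9 = 16.0700 / 9 = 1.7856
LCL_R = D₃·R̄ = 0.136 × 1.7856 = 0.2428

0.24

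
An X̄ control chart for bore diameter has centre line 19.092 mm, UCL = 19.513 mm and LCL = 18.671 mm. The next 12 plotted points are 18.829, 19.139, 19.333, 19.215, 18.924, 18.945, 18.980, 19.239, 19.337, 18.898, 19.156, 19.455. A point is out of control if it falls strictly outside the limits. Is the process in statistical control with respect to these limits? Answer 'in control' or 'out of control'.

All 12 points lie within [18.671, 19.513].

in control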